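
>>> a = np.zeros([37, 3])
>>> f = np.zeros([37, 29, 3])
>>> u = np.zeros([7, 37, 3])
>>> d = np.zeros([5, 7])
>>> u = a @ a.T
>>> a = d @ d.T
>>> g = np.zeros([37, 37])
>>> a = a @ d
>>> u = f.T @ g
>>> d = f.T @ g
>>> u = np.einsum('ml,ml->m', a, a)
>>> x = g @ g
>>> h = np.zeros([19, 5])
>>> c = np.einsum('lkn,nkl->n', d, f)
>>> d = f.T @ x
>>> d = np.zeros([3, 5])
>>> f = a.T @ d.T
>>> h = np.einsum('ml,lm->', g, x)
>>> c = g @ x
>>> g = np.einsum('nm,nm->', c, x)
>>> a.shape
(5, 7)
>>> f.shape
(7, 3)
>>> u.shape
(5,)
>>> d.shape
(3, 5)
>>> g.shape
()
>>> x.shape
(37, 37)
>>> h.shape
()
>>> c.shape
(37, 37)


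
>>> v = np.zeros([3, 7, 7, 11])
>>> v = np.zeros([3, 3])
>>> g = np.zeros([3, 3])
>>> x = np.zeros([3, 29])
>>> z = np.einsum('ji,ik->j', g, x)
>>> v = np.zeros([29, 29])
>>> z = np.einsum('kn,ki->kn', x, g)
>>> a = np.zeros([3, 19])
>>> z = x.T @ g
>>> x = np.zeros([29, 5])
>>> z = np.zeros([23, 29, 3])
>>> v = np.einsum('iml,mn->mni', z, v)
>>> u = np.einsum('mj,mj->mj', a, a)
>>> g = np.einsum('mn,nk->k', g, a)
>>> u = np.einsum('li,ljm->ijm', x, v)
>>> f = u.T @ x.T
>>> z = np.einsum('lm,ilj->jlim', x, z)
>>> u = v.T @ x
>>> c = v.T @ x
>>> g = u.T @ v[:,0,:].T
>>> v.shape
(29, 29, 23)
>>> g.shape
(5, 29, 29)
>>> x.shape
(29, 5)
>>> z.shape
(3, 29, 23, 5)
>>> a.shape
(3, 19)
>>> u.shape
(23, 29, 5)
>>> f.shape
(23, 29, 29)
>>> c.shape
(23, 29, 5)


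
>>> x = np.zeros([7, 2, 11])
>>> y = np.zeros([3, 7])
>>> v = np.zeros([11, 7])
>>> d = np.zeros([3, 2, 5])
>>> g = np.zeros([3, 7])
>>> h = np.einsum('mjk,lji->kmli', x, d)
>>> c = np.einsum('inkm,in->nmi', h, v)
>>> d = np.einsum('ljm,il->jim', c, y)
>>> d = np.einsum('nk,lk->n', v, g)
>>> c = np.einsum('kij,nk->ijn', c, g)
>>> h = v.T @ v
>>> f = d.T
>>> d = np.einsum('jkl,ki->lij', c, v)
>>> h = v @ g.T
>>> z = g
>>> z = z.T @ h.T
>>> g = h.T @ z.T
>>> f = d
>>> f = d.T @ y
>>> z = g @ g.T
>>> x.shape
(7, 2, 11)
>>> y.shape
(3, 7)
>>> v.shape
(11, 7)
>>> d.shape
(3, 7, 5)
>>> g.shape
(3, 7)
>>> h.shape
(11, 3)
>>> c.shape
(5, 11, 3)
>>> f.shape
(5, 7, 7)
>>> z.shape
(3, 3)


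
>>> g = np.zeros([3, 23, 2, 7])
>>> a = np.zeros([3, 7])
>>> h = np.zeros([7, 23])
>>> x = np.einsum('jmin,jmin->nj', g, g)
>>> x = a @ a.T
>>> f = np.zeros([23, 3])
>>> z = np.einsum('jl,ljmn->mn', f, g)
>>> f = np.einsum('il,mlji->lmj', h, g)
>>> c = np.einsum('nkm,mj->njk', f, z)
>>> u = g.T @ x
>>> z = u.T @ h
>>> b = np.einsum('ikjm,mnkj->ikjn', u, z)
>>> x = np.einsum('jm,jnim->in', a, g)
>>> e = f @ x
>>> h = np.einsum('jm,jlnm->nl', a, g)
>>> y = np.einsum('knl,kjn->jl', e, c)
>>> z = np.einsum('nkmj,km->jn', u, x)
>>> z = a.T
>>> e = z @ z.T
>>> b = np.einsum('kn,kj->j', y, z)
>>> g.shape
(3, 23, 2, 7)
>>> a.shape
(3, 7)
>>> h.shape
(2, 23)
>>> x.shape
(2, 23)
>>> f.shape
(23, 3, 2)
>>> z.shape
(7, 3)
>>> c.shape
(23, 7, 3)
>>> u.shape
(7, 2, 23, 3)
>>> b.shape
(3,)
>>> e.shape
(7, 7)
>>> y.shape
(7, 23)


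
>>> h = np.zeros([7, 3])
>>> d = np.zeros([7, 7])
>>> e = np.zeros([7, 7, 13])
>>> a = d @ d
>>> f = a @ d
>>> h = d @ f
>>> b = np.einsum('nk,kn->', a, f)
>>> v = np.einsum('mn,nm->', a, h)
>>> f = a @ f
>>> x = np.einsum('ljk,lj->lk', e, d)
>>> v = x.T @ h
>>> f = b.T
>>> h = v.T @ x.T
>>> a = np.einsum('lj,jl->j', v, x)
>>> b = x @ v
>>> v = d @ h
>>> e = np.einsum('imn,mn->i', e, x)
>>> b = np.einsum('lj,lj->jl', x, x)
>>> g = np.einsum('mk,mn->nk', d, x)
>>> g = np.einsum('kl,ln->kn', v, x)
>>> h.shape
(7, 7)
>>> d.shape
(7, 7)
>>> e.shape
(7,)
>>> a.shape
(7,)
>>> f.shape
()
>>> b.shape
(13, 7)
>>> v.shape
(7, 7)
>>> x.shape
(7, 13)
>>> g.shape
(7, 13)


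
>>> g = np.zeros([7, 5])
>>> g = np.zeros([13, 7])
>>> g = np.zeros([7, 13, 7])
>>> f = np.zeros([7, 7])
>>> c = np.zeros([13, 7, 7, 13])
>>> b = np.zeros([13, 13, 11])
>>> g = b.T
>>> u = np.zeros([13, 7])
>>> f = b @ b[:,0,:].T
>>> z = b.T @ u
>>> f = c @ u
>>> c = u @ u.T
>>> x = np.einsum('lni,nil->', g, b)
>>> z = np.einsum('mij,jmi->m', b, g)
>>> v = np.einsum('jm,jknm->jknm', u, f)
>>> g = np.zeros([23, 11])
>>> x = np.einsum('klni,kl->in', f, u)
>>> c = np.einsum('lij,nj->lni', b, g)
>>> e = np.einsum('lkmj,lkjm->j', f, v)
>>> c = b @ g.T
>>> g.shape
(23, 11)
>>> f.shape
(13, 7, 7, 7)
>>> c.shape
(13, 13, 23)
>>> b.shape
(13, 13, 11)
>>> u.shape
(13, 7)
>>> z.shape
(13,)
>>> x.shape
(7, 7)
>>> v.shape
(13, 7, 7, 7)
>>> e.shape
(7,)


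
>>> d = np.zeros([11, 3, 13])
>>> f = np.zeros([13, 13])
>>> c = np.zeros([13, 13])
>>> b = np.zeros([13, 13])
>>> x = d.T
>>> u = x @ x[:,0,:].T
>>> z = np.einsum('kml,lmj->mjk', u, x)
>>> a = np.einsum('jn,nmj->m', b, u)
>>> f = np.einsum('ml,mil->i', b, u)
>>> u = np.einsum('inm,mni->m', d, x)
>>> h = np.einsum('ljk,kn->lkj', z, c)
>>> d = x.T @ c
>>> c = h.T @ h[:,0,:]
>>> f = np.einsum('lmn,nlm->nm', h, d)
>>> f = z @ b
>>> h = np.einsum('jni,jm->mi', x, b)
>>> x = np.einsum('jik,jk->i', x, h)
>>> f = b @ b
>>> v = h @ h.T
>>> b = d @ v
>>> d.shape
(11, 3, 13)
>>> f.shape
(13, 13)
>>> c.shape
(11, 13, 11)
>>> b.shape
(11, 3, 13)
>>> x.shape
(3,)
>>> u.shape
(13,)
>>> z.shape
(3, 11, 13)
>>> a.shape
(3,)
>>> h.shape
(13, 11)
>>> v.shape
(13, 13)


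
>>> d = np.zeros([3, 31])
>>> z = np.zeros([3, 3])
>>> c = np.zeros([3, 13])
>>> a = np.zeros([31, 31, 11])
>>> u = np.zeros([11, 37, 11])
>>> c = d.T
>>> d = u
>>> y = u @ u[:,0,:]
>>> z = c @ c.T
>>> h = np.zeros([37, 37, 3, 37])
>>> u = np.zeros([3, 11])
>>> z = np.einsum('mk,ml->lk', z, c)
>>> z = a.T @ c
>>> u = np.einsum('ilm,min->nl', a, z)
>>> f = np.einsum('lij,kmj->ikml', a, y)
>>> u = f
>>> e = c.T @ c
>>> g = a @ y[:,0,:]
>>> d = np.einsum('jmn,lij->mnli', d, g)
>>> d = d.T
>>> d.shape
(31, 31, 11, 37)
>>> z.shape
(11, 31, 3)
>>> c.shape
(31, 3)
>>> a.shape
(31, 31, 11)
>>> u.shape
(31, 11, 37, 31)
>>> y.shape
(11, 37, 11)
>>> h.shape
(37, 37, 3, 37)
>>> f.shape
(31, 11, 37, 31)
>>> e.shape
(3, 3)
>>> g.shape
(31, 31, 11)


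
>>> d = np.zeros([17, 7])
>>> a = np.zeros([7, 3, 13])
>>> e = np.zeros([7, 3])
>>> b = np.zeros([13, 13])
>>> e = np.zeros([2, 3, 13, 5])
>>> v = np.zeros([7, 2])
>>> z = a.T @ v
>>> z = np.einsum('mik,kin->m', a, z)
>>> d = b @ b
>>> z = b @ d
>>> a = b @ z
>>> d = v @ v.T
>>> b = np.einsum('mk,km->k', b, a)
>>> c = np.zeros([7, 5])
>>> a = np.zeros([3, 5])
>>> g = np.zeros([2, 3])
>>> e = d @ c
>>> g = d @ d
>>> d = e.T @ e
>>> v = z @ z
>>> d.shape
(5, 5)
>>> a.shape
(3, 5)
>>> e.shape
(7, 5)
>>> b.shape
(13,)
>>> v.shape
(13, 13)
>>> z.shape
(13, 13)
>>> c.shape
(7, 5)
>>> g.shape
(7, 7)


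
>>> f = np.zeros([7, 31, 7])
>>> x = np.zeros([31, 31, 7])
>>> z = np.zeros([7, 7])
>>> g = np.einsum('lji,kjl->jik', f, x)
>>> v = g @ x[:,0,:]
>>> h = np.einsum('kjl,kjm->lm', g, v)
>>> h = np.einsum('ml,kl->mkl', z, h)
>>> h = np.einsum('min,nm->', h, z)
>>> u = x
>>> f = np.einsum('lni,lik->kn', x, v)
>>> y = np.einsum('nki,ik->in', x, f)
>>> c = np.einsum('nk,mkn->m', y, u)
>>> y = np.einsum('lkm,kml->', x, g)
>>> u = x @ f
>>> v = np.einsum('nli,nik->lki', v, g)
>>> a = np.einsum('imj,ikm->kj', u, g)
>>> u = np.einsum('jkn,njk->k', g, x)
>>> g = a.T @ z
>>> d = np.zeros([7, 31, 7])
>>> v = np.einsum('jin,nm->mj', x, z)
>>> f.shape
(7, 31)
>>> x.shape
(31, 31, 7)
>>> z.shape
(7, 7)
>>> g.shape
(31, 7)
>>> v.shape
(7, 31)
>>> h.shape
()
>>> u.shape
(7,)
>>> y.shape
()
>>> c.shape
(31,)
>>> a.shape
(7, 31)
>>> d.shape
(7, 31, 7)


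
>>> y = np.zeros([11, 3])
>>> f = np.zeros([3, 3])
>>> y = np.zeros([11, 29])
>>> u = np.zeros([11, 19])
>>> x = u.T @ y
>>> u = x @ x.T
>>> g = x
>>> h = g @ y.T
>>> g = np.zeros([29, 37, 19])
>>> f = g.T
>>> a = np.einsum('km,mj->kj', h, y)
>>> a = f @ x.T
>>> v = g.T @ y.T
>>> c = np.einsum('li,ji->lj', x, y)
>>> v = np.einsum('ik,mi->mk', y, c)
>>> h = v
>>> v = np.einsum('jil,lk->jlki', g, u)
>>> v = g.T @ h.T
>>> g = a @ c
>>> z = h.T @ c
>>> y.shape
(11, 29)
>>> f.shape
(19, 37, 29)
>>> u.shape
(19, 19)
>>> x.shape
(19, 29)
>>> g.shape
(19, 37, 11)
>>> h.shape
(19, 29)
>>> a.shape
(19, 37, 19)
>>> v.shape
(19, 37, 19)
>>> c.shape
(19, 11)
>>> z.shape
(29, 11)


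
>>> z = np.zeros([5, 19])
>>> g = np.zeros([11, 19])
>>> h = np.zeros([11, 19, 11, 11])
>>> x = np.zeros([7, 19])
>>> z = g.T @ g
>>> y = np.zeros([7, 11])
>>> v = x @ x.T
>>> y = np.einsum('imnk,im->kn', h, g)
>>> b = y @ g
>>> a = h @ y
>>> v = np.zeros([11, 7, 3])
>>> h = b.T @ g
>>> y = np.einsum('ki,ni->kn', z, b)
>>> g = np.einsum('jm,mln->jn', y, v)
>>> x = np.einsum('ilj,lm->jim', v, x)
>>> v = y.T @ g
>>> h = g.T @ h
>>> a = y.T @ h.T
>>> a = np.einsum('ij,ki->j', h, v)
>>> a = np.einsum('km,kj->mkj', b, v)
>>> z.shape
(19, 19)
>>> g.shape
(19, 3)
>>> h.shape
(3, 19)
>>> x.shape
(3, 11, 19)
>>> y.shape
(19, 11)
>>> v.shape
(11, 3)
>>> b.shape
(11, 19)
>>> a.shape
(19, 11, 3)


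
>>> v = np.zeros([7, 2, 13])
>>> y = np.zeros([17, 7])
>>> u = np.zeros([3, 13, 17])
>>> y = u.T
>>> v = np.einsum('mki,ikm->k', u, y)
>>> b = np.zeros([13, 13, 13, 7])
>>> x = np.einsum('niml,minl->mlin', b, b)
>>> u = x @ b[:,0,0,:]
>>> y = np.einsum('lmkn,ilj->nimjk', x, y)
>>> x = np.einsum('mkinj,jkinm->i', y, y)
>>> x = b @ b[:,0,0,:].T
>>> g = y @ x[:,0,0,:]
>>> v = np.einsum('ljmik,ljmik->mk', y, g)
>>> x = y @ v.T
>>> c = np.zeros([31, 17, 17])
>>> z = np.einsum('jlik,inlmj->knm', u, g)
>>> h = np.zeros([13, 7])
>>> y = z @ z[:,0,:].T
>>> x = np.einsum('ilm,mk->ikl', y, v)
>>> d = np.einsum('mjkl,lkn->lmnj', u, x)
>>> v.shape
(7, 13)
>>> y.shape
(7, 17, 7)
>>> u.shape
(13, 7, 13, 7)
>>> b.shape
(13, 13, 13, 7)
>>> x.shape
(7, 13, 17)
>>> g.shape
(13, 17, 7, 3, 13)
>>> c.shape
(31, 17, 17)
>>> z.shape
(7, 17, 3)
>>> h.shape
(13, 7)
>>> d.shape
(7, 13, 17, 7)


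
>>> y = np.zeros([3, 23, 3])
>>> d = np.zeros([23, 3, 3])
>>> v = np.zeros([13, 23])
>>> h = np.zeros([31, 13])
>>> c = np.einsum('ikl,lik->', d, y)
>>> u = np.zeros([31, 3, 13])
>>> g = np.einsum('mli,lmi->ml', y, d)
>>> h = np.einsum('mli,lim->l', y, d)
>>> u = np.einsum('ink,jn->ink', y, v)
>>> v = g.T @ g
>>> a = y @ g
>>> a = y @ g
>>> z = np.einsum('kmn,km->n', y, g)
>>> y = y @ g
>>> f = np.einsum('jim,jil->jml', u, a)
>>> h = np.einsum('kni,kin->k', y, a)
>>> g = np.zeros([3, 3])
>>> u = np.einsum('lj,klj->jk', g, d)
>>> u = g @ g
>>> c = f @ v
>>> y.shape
(3, 23, 23)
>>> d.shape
(23, 3, 3)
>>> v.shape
(23, 23)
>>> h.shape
(3,)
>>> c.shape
(3, 3, 23)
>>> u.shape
(3, 3)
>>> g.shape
(3, 3)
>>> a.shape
(3, 23, 23)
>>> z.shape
(3,)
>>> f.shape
(3, 3, 23)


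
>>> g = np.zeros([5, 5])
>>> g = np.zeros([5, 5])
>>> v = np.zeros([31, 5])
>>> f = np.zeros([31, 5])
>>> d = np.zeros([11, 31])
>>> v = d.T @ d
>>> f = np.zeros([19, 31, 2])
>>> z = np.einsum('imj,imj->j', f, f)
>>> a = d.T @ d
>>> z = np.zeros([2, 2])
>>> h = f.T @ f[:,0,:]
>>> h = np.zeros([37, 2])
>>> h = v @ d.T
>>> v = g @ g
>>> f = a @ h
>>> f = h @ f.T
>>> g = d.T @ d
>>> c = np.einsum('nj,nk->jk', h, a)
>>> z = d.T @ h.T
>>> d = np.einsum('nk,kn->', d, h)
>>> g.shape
(31, 31)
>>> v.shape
(5, 5)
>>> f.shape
(31, 31)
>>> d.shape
()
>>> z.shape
(31, 31)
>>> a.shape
(31, 31)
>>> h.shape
(31, 11)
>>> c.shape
(11, 31)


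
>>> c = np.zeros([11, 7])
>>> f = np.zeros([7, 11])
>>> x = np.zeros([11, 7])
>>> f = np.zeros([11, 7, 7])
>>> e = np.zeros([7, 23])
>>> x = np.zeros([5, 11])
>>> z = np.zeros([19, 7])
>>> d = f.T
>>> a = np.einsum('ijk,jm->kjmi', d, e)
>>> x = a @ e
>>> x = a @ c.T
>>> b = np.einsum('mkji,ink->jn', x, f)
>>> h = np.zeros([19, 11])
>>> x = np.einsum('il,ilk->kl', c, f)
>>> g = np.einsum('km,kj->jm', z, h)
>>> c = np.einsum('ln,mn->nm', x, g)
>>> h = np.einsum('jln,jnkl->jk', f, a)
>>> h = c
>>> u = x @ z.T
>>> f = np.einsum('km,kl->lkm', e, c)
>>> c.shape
(7, 11)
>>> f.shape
(11, 7, 23)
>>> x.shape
(7, 7)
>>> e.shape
(7, 23)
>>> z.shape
(19, 7)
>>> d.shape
(7, 7, 11)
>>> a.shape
(11, 7, 23, 7)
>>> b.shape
(23, 7)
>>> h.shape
(7, 11)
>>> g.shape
(11, 7)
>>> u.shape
(7, 19)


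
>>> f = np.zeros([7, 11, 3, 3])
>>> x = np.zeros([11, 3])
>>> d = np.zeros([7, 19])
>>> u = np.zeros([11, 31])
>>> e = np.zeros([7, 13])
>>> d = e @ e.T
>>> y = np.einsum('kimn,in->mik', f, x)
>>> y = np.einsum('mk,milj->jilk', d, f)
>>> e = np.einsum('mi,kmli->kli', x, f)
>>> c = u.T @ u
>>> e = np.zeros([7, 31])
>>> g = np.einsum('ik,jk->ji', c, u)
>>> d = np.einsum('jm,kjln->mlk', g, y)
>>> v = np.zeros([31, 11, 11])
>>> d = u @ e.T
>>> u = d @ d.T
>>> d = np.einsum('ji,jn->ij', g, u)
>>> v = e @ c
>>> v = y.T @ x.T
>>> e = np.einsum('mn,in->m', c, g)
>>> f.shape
(7, 11, 3, 3)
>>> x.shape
(11, 3)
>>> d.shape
(31, 11)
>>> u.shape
(11, 11)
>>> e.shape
(31,)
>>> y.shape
(3, 11, 3, 7)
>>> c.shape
(31, 31)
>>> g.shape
(11, 31)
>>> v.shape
(7, 3, 11, 11)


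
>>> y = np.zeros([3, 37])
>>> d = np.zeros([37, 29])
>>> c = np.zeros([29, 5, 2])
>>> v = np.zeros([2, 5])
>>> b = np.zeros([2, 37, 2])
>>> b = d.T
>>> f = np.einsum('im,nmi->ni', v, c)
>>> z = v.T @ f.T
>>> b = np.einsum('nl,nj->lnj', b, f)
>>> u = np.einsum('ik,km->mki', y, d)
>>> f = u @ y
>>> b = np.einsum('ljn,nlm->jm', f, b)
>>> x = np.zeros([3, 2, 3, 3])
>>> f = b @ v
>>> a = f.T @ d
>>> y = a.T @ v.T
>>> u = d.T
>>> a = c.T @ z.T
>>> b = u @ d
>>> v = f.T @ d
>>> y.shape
(29, 2)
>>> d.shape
(37, 29)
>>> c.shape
(29, 5, 2)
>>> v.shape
(5, 29)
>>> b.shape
(29, 29)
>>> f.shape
(37, 5)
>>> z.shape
(5, 29)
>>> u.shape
(29, 37)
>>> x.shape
(3, 2, 3, 3)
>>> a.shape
(2, 5, 5)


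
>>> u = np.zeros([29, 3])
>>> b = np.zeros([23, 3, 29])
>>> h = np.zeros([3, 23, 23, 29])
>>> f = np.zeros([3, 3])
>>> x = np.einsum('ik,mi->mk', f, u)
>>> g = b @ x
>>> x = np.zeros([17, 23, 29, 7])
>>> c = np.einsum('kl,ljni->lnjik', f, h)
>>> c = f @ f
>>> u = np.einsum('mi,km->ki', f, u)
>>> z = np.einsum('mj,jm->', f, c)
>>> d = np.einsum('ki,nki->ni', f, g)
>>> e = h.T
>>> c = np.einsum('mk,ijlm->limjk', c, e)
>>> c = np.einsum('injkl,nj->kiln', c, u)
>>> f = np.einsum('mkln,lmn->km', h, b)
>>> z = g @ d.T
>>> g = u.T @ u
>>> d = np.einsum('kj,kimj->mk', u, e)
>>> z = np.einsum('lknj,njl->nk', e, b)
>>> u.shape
(29, 3)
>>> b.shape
(23, 3, 29)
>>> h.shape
(3, 23, 23, 29)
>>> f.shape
(23, 3)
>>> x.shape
(17, 23, 29, 7)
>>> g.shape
(3, 3)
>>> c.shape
(23, 23, 3, 29)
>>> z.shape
(23, 23)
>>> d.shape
(23, 29)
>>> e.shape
(29, 23, 23, 3)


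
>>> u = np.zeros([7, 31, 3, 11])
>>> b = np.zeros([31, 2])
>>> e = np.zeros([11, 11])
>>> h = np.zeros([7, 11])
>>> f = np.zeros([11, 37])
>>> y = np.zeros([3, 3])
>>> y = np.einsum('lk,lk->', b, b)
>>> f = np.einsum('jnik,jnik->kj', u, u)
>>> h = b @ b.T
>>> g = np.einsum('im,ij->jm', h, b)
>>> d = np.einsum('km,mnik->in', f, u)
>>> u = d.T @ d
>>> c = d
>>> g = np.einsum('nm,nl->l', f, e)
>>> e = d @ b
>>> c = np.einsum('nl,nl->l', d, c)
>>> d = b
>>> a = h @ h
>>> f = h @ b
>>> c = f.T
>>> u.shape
(31, 31)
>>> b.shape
(31, 2)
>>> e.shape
(3, 2)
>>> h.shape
(31, 31)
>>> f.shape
(31, 2)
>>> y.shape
()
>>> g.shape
(11,)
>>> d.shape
(31, 2)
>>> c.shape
(2, 31)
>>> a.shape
(31, 31)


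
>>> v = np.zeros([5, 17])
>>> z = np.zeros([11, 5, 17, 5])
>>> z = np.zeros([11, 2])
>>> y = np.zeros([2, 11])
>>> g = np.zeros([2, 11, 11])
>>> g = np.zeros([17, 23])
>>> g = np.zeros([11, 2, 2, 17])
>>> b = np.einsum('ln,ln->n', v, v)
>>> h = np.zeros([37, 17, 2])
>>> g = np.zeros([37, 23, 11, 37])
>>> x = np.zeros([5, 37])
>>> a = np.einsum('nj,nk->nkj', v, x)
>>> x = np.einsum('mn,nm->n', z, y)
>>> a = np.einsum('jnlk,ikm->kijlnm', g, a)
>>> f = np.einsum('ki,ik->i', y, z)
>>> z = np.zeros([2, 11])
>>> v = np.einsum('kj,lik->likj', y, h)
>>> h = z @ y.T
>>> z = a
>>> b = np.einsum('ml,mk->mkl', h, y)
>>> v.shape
(37, 17, 2, 11)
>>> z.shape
(37, 5, 37, 11, 23, 17)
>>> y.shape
(2, 11)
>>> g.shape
(37, 23, 11, 37)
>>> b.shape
(2, 11, 2)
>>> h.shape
(2, 2)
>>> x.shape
(2,)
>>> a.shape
(37, 5, 37, 11, 23, 17)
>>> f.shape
(11,)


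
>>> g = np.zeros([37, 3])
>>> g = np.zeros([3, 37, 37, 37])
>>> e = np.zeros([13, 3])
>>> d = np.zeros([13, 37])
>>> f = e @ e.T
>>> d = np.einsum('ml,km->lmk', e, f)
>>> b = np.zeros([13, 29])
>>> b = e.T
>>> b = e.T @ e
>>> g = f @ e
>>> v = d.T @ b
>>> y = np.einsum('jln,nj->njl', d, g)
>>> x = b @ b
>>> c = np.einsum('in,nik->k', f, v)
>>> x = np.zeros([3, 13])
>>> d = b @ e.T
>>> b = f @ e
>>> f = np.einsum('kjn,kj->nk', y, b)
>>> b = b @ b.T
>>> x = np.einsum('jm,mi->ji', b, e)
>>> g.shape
(13, 3)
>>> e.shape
(13, 3)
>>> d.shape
(3, 13)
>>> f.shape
(13, 13)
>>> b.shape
(13, 13)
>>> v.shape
(13, 13, 3)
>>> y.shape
(13, 3, 13)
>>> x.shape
(13, 3)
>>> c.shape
(3,)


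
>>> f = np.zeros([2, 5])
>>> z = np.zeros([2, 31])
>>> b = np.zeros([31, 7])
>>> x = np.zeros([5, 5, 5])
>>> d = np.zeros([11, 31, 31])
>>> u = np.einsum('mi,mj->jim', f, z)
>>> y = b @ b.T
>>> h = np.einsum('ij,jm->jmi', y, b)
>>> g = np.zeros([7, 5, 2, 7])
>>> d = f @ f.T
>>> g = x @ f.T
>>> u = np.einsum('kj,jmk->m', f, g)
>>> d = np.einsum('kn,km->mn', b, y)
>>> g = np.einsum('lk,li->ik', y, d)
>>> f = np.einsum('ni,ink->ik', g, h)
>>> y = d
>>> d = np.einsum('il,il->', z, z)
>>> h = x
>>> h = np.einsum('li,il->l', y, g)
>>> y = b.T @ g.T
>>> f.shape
(31, 31)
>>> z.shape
(2, 31)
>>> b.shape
(31, 7)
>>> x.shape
(5, 5, 5)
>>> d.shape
()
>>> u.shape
(5,)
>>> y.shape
(7, 7)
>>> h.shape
(31,)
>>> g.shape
(7, 31)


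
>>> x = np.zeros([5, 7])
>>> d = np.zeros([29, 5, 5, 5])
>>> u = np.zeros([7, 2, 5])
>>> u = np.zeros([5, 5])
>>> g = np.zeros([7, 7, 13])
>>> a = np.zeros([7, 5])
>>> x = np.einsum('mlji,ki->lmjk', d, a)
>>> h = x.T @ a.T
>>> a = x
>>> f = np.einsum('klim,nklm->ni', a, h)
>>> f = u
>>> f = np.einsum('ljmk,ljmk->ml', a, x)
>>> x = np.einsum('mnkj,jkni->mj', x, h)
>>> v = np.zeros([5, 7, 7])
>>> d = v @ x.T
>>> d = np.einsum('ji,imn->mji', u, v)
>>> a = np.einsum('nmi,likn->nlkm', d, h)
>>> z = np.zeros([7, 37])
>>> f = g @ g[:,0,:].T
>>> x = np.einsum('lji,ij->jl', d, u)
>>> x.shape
(5, 7)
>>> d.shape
(7, 5, 5)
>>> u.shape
(5, 5)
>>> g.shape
(7, 7, 13)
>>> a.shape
(7, 7, 29, 5)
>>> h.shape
(7, 5, 29, 7)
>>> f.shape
(7, 7, 7)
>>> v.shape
(5, 7, 7)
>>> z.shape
(7, 37)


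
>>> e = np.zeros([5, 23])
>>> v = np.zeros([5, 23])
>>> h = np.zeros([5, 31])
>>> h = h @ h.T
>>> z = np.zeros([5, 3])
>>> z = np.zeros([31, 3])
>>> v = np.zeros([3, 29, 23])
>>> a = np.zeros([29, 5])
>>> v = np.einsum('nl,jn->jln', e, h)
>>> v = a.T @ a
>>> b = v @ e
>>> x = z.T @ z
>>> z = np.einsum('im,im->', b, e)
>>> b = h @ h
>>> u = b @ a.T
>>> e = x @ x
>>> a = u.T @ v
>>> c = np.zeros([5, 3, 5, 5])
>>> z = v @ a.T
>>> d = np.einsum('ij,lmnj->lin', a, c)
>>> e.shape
(3, 3)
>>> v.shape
(5, 5)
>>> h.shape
(5, 5)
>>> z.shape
(5, 29)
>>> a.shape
(29, 5)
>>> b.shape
(5, 5)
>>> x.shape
(3, 3)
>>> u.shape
(5, 29)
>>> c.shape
(5, 3, 5, 5)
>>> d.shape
(5, 29, 5)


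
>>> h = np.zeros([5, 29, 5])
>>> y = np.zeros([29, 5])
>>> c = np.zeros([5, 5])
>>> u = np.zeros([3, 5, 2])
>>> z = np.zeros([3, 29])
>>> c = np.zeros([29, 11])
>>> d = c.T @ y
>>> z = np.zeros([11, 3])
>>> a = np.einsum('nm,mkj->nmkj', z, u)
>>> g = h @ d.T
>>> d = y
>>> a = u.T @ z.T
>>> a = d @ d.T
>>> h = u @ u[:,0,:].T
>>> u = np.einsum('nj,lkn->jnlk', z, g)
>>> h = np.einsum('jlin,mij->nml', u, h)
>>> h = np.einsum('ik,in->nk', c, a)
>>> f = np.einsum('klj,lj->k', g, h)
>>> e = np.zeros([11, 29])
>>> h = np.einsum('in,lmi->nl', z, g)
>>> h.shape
(3, 5)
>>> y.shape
(29, 5)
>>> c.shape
(29, 11)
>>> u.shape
(3, 11, 5, 29)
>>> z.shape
(11, 3)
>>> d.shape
(29, 5)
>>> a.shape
(29, 29)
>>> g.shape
(5, 29, 11)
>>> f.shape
(5,)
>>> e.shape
(11, 29)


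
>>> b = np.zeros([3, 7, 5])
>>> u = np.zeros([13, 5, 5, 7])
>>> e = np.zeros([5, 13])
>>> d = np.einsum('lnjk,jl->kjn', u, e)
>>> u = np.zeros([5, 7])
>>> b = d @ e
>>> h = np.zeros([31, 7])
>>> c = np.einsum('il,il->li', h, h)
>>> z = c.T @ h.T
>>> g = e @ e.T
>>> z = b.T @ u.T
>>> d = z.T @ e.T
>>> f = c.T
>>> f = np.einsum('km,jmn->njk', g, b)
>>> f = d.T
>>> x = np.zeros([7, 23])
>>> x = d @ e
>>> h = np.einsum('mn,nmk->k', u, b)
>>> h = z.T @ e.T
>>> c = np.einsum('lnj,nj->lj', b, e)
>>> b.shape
(7, 5, 13)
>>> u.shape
(5, 7)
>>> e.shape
(5, 13)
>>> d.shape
(5, 5, 5)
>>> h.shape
(5, 5, 5)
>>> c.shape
(7, 13)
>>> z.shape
(13, 5, 5)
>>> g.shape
(5, 5)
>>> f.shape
(5, 5, 5)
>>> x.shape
(5, 5, 13)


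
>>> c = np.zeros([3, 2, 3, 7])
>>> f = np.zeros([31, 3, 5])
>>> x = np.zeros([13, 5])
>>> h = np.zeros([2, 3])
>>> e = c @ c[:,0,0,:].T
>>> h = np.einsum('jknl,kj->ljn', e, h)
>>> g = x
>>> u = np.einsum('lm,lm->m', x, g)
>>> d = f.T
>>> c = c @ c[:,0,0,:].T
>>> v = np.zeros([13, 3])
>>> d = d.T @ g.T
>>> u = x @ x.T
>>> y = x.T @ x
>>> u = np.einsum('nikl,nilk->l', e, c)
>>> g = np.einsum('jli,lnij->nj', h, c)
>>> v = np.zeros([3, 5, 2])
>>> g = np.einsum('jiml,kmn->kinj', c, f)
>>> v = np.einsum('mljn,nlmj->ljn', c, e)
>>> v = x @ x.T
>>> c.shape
(3, 2, 3, 3)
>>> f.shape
(31, 3, 5)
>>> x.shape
(13, 5)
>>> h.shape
(3, 3, 3)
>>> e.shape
(3, 2, 3, 3)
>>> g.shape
(31, 2, 5, 3)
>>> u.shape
(3,)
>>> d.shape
(31, 3, 13)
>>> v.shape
(13, 13)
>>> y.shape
(5, 5)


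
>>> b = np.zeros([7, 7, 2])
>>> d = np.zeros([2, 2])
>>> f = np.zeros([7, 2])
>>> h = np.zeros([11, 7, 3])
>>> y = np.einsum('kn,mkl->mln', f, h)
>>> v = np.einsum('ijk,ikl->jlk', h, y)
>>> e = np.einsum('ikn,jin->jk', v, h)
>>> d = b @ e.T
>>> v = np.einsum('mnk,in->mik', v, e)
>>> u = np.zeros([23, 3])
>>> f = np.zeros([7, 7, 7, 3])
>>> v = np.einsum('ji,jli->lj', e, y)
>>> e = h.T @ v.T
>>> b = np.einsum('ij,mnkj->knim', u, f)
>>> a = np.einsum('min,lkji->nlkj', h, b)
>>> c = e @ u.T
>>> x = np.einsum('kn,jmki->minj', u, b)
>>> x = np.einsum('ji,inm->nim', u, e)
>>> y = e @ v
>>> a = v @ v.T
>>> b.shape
(7, 7, 23, 7)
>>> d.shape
(7, 7, 11)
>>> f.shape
(7, 7, 7, 3)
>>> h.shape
(11, 7, 3)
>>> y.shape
(3, 7, 11)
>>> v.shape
(3, 11)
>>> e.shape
(3, 7, 3)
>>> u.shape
(23, 3)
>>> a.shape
(3, 3)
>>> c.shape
(3, 7, 23)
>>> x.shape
(7, 3, 3)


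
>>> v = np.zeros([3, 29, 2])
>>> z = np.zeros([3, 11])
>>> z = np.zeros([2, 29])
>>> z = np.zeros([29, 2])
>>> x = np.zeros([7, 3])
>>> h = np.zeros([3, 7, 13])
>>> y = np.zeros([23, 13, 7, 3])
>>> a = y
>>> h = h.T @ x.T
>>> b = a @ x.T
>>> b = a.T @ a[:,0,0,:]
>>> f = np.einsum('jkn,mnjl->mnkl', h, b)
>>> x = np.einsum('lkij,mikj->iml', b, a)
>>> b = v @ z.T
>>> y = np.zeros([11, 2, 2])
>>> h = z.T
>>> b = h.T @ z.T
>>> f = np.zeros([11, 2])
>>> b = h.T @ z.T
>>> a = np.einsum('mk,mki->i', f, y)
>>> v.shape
(3, 29, 2)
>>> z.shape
(29, 2)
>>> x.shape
(13, 23, 3)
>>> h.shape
(2, 29)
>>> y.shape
(11, 2, 2)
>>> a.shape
(2,)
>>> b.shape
(29, 29)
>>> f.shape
(11, 2)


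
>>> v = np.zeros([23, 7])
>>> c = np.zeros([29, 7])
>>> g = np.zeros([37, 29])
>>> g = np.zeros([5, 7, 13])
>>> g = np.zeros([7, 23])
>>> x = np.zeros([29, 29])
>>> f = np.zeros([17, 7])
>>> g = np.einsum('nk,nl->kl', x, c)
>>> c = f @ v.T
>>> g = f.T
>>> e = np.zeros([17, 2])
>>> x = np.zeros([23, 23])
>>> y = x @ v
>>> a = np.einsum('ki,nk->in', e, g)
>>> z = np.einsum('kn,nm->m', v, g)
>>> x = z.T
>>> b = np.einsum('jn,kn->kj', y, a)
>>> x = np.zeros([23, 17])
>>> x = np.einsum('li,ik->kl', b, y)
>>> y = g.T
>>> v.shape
(23, 7)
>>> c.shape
(17, 23)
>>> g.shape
(7, 17)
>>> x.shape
(7, 2)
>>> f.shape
(17, 7)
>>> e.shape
(17, 2)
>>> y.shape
(17, 7)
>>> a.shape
(2, 7)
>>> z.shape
(17,)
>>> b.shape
(2, 23)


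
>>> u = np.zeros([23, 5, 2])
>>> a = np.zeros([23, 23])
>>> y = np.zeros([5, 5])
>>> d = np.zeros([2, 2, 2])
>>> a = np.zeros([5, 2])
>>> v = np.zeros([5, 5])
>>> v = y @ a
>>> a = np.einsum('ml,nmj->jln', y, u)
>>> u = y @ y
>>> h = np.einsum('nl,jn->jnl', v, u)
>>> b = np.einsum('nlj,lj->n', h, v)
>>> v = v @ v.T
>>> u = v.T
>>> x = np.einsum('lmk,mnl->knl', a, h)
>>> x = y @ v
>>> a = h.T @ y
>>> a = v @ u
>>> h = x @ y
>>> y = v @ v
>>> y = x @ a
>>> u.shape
(5, 5)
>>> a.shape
(5, 5)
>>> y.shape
(5, 5)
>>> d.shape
(2, 2, 2)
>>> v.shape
(5, 5)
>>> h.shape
(5, 5)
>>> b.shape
(5,)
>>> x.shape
(5, 5)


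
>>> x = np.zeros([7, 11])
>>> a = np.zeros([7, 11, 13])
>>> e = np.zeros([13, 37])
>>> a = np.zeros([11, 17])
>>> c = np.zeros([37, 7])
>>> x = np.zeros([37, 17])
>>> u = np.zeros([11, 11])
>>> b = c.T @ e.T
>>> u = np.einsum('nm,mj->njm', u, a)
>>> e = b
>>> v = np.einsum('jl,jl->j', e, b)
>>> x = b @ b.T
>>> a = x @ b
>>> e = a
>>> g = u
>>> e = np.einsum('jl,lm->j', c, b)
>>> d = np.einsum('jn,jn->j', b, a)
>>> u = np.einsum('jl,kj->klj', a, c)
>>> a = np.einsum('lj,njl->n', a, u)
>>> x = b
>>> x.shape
(7, 13)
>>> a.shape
(37,)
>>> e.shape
(37,)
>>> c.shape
(37, 7)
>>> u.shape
(37, 13, 7)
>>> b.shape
(7, 13)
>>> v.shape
(7,)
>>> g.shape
(11, 17, 11)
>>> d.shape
(7,)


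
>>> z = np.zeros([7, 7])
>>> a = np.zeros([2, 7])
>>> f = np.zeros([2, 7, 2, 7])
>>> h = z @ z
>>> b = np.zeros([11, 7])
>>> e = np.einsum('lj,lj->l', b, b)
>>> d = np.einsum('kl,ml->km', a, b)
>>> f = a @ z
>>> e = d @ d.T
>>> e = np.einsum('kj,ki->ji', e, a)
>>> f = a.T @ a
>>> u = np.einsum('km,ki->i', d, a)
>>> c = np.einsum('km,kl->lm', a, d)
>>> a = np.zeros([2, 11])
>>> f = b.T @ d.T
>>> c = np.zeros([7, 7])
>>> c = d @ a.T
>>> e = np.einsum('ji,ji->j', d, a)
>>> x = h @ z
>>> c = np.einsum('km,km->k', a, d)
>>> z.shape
(7, 7)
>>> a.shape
(2, 11)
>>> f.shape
(7, 2)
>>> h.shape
(7, 7)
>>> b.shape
(11, 7)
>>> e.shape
(2,)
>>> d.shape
(2, 11)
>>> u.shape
(7,)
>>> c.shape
(2,)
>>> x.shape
(7, 7)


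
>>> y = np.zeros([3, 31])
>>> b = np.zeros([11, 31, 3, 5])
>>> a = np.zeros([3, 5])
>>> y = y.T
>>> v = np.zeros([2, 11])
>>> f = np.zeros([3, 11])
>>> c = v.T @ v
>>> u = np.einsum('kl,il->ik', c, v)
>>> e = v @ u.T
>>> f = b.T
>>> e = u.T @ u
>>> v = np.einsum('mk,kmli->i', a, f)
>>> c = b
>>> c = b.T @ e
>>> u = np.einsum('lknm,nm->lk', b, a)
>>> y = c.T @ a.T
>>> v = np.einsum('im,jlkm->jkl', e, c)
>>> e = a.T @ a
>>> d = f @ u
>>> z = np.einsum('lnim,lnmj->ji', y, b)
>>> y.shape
(11, 31, 3, 3)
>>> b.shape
(11, 31, 3, 5)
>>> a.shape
(3, 5)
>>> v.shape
(5, 31, 3)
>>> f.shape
(5, 3, 31, 11)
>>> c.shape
(5, 3, 31, 11)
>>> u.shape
(11, 31)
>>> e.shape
(5, 5)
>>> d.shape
(5, 3, 31, 31)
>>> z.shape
(5, 3)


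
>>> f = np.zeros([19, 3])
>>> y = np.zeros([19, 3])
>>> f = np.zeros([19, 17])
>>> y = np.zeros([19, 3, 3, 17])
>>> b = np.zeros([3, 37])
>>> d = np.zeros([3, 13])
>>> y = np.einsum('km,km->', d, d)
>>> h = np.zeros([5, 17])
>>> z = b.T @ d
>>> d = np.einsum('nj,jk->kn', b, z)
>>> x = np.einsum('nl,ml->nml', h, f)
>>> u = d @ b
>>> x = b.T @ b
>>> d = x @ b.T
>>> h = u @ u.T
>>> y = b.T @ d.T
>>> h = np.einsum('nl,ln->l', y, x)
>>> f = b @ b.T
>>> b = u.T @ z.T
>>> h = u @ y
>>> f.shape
(3, 3)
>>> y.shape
(37, 37)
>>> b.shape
(37, 37)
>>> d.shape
(37, 3)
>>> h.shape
(13, 37)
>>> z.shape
(37, 13)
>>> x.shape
(37, 37)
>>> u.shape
(13, 37)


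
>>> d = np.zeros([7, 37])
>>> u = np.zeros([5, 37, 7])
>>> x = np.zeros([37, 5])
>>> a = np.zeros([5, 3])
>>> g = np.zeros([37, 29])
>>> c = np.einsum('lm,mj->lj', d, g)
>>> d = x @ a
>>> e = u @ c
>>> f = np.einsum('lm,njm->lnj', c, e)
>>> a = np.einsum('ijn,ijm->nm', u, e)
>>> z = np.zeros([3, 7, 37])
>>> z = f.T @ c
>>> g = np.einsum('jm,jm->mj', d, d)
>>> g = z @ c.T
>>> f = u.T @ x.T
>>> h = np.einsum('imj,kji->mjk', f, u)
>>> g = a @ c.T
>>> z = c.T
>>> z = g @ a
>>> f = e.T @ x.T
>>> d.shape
(37, 3)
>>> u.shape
(5, 37, 7)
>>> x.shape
(37, 5)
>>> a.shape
(7, 29)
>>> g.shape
(7, 7)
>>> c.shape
(7, 29)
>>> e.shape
(5, 37, 29)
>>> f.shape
(29, 37, 37)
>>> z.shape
(7, 29)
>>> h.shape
(37, 37, 5)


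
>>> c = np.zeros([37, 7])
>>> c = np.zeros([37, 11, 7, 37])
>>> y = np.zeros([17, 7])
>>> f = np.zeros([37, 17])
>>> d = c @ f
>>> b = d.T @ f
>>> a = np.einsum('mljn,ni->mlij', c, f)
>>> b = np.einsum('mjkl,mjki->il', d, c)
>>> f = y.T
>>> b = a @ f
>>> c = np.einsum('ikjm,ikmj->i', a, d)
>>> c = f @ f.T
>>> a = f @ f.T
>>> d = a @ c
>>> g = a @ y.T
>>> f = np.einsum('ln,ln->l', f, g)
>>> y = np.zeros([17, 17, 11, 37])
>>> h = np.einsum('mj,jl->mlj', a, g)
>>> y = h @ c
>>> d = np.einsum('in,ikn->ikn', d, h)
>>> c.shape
(7, 7)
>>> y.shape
(7, 17, 7)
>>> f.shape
(7,)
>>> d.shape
(7, 17, 7)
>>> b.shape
(37, 11, 17, 17)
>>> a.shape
(7, 7)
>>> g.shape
(7, 17)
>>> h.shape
(7, 17, 7)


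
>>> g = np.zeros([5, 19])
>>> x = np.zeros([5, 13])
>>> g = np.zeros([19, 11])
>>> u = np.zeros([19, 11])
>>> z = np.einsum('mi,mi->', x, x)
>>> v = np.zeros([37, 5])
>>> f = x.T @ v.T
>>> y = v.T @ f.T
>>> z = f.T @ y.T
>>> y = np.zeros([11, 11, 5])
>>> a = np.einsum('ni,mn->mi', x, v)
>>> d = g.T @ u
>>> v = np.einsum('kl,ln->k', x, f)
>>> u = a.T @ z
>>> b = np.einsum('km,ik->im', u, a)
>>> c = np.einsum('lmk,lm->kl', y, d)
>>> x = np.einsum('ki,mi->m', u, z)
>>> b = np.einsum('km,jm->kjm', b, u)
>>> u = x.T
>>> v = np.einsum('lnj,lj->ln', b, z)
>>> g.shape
(19, 11)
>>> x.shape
(37,)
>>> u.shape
(37,)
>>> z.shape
(37, 5)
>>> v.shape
(37, 13)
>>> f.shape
(13, 37)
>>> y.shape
(11, 11, 5)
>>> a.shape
(37, 13)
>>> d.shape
(11, 11)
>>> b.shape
(37, 13, 5)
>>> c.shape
(5, 11)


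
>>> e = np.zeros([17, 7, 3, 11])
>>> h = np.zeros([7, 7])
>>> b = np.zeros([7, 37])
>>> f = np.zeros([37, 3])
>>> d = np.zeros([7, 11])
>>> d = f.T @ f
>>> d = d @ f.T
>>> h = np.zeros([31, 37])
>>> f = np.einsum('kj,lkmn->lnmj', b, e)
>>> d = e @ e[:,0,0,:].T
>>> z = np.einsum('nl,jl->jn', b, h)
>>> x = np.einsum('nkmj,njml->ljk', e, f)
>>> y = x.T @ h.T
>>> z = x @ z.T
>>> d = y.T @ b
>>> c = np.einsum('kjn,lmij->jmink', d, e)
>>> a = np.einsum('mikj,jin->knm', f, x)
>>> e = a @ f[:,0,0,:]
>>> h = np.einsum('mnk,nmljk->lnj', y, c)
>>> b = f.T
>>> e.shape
(3, 7, 37)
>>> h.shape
(3, 11, 37)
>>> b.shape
(37, 3, 11, 17)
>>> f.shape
(17, 11, 3, 37)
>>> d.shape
(31, 11, 37)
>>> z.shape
(37, 11, 31)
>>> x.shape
(37, 11, 7)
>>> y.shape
(7, 11, 31)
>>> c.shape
(11, 7, 3, 37, 31)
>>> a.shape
(3, 7, 17)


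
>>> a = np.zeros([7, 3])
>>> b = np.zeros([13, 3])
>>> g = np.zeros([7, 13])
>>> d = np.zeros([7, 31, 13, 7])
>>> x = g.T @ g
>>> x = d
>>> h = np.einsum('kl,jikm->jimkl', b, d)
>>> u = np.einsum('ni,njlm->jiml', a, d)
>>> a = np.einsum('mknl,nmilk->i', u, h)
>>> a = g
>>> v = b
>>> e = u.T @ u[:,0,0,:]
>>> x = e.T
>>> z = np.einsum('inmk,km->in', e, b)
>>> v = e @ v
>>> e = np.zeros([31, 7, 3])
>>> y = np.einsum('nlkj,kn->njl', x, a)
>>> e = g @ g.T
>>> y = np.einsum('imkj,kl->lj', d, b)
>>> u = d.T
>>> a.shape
(7, 13)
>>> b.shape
(13, 3)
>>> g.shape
(7, 13)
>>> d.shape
(7, 31, 13, 7)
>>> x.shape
(13, 3, 7, 13)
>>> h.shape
(7, 31, 7, 13, 3)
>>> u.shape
(7, 13, 31, 7)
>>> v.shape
(13, 7, 3, 3)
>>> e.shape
(7, 7)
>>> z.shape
(13, 7)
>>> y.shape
(3, 7)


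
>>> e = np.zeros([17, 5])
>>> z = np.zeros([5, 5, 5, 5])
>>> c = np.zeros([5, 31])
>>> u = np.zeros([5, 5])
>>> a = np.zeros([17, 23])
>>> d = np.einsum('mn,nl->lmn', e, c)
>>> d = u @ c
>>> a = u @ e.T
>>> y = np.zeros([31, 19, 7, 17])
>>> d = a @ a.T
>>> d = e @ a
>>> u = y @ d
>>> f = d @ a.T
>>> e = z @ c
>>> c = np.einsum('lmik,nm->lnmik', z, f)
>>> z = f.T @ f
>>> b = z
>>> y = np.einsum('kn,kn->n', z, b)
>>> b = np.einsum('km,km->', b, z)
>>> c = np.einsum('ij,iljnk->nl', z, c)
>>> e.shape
(5, 5, 5, 31)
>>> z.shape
(5, 5)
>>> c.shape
(5, 17)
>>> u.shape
(31, 19, 7, 17)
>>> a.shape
(5, 17)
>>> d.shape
(17, 17)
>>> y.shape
(5,)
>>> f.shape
(17, 5)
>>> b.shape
()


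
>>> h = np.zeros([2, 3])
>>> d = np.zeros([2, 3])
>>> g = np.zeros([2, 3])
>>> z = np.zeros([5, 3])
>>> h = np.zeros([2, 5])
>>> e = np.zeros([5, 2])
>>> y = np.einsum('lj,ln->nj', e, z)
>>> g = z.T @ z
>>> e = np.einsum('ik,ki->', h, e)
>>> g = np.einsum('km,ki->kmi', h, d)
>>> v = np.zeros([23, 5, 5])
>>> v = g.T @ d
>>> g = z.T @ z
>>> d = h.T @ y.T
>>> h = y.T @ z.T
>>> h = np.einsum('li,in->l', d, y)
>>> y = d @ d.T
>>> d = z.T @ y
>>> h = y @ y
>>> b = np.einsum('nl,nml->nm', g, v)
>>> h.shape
(5, 5)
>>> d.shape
(3, 5)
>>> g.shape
(3, 3)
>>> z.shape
(5, 3)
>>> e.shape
()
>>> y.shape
(5, 5)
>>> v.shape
(3, 5, 3)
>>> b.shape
(3, 5)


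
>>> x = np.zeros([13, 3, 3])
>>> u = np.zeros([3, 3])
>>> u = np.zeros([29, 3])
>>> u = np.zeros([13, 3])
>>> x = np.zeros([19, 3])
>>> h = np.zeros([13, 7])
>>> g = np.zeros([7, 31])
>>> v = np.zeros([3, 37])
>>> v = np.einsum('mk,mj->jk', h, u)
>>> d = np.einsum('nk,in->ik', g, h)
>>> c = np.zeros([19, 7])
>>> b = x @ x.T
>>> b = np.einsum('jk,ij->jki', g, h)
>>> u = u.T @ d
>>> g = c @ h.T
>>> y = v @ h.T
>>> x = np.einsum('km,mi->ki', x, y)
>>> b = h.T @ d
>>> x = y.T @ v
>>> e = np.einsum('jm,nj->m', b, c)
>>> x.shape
(13, 7)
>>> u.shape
(3, 31)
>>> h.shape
(13, 7)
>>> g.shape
(19, 13)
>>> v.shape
(3, 7)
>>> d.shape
(13, 31)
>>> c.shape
(19, 7)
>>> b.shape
(7, 31)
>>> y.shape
(3, 13)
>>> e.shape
(31,)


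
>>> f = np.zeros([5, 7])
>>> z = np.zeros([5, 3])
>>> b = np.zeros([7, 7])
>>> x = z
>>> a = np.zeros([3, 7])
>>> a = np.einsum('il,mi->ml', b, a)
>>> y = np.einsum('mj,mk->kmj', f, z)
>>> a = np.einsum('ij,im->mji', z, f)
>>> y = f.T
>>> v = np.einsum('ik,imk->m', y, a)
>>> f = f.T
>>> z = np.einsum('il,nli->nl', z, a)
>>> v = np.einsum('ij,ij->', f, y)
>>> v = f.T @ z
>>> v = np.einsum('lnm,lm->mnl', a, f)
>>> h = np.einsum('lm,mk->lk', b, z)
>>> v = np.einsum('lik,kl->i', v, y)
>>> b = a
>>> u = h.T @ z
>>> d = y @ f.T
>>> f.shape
(7, 5)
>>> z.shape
(7, 3)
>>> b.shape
(7, 3, 5)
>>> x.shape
(5, 3)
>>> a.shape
(7, 3, 5)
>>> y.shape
(7, 5)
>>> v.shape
(3,)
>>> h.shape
(7, 3)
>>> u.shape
(3, 3)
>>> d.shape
(7, 7)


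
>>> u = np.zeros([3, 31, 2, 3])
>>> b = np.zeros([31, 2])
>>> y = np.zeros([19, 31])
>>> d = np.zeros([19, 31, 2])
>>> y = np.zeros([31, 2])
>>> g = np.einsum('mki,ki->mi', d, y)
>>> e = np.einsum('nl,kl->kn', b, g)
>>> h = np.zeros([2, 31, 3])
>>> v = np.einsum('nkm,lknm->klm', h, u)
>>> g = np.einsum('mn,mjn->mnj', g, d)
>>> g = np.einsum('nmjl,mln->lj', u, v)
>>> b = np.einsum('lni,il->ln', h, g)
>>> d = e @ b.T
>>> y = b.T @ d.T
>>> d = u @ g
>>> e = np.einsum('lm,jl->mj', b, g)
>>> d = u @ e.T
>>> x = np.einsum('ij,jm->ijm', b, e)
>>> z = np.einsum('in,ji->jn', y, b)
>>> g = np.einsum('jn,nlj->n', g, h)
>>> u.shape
(3, 31, 2, 3)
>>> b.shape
(2, 31)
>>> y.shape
(31, 19)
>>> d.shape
(3, 31, 2, 31)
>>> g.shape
(2,)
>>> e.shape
(31, 3)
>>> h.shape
(2, 31, 3)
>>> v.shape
(31, 3, 3)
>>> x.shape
(2, 31, 3)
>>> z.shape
(2, 19)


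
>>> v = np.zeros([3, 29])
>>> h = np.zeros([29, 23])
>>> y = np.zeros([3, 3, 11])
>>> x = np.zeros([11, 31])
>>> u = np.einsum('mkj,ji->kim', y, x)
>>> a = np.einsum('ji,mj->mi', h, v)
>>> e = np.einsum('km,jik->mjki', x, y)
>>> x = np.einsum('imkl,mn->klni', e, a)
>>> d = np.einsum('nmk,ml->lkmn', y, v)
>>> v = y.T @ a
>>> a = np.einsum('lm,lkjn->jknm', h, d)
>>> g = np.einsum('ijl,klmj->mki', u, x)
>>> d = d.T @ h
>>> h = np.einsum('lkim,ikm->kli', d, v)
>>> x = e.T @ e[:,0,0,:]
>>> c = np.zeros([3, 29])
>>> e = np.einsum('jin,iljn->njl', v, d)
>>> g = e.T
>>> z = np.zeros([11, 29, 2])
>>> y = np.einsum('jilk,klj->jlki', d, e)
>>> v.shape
(11, 3, 23)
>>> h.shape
(3, 3, 11)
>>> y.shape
(3, 11, 23, 3)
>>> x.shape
(3, 11, 3, 3)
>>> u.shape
(3, 31, 3)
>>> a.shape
(3, 11, 3, 23)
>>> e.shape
(23, 11, 3)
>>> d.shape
(3, 3, 11, 23)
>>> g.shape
(3, 11, 23)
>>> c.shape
(3, 29)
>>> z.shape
(11, 29, 2)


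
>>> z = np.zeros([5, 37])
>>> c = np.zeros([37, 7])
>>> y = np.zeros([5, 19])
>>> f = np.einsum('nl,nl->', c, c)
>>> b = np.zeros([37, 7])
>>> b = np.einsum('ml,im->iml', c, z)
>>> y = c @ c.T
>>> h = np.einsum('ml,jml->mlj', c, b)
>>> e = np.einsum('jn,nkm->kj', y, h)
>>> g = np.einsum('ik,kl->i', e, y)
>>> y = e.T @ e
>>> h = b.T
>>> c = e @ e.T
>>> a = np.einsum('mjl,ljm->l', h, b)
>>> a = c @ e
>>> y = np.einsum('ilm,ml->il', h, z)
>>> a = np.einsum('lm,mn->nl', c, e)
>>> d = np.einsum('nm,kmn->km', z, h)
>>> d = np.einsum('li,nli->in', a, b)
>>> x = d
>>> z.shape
(5, 37)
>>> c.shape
(7, 7)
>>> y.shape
(7, 37)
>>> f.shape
()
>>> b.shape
(5, 37, 7)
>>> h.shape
(7, 37, 5)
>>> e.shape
(7, 37)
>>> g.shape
(7,)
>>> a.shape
(37, 7)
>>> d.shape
(7, 5)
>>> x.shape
(7, 5)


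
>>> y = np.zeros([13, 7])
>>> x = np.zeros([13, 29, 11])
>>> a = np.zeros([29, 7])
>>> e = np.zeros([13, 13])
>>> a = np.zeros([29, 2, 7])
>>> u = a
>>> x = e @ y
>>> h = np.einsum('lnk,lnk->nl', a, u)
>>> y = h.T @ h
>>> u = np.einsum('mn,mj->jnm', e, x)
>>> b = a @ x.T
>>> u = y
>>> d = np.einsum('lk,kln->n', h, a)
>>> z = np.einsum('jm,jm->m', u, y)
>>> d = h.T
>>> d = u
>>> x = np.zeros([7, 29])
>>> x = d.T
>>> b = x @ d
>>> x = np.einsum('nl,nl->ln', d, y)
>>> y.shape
(29, 29)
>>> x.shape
(29, 29)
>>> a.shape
(29, 2, 7)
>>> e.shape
(13, 13)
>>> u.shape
(29, 29)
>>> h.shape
(2, 29)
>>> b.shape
(29, 29)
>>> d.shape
(29, 29)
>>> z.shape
(29,)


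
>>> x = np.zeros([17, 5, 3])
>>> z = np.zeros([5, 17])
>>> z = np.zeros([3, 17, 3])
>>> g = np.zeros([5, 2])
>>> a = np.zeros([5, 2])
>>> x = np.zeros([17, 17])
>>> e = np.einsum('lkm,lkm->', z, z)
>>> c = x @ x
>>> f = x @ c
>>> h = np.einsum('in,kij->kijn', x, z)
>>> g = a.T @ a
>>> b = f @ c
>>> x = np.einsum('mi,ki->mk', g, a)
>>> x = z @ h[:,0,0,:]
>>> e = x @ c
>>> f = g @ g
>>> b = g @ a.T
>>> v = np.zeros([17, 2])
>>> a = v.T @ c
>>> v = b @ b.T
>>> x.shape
(3, 17, 17)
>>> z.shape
(3, 17, 3)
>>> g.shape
(2, 2)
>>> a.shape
(2, 17)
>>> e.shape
(3, 17, 17)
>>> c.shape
(17, 17)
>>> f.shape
(2, 2)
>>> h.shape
(3, 17, 3, 17)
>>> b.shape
(2, 5)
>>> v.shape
(2, 2)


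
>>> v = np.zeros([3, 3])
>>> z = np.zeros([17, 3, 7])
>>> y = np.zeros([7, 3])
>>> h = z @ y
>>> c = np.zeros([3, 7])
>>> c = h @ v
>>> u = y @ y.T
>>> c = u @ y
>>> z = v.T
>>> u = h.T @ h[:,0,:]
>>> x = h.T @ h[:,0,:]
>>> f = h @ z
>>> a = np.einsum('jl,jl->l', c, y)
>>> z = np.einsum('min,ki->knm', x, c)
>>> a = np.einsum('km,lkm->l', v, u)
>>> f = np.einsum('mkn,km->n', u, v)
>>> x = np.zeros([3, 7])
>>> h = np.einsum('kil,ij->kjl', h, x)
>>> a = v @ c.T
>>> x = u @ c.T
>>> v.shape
(3, 3)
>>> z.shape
(7, 3, 3)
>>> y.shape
(7, 3)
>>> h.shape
(17, 7, 3)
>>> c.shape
(7, 3)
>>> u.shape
(3, 3, 3)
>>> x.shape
(3, 3, 7)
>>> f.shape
(3,)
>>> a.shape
(3, 7)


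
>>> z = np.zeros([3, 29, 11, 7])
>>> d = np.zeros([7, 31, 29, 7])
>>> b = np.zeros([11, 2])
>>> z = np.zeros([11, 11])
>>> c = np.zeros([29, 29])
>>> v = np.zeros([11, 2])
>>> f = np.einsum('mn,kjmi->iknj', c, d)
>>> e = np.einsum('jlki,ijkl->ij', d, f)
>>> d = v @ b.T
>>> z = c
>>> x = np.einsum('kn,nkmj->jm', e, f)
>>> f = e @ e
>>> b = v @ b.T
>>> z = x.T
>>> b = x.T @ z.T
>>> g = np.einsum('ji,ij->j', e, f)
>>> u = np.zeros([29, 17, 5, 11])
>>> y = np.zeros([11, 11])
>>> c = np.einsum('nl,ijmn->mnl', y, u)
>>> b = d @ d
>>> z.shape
(29, 31)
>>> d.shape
(11, 11)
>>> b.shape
(11, 11)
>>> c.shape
(5, 11, 11)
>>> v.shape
(11, 2)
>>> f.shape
(7, 7)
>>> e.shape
(7, 7)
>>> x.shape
(31, 29)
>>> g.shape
(7,)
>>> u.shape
(29, 17, 5, 11)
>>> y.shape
(11, 11)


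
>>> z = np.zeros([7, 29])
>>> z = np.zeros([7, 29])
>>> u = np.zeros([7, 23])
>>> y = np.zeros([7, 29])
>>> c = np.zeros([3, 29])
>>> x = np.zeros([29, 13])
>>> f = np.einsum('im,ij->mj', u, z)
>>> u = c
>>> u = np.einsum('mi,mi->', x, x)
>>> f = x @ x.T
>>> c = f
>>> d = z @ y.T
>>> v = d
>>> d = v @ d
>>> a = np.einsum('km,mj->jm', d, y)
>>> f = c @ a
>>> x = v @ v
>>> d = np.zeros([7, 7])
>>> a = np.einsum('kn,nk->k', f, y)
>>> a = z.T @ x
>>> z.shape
(7, 29)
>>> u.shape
()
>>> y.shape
(7, 29)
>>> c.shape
(29, 29)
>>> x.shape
(7, 7)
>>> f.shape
(29, 7)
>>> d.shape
(7, 7)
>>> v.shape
(7, 7)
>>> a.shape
(29, 7)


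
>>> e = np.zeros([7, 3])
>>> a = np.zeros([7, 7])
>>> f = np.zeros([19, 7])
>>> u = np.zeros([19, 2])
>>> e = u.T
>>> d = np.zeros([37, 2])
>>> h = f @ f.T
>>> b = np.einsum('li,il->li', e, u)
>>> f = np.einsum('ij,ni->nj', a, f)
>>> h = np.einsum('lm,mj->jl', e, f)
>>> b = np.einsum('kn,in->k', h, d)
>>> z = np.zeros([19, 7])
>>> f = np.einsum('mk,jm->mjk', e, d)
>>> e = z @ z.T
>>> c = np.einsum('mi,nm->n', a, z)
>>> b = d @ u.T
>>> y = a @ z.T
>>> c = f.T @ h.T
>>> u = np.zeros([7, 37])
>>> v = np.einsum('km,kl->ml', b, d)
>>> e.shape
(19, 19)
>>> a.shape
(7, 7)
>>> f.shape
(2, 37, 19)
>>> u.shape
(7, 37)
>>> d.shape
(37, 2)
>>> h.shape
(7, 2)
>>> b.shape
(37, 19)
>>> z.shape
(19, 7)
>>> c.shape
(19, 37, 7)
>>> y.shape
(7, 19)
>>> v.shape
(19, 2)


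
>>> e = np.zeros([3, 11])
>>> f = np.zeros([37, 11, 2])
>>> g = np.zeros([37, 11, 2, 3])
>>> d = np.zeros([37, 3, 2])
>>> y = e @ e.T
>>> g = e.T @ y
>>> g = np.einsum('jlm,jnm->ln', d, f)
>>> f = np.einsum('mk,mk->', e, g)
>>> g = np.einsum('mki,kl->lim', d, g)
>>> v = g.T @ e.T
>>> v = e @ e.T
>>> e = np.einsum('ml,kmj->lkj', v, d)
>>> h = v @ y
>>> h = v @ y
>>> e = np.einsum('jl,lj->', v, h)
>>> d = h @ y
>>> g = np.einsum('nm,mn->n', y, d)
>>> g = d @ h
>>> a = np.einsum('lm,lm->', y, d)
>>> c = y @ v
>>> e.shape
()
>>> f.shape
()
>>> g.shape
(3, 3)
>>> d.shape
(3, 3)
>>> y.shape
(3, 3)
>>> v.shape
(3, 3)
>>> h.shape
(3, 3)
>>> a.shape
()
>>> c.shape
(3, 3)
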